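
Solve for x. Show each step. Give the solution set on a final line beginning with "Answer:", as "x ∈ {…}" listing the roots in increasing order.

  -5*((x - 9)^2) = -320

Step 1. [-5*((x - 9)^2) = -320] divide by the outer -5 ⇒ div: (x - 9)^2 = 64.
Step 2. [(x - 9)^2 = 64] √ both sides: 64 ≥ 0 gives two branches ⇒ sqrt: x - 9 = 8 or -8.
Step 3. [x - 9 = 8 or -8] the outer -9 inverts by adding 9. So sub: x = 17 or 1.

Answer: x ∈ {1, 17}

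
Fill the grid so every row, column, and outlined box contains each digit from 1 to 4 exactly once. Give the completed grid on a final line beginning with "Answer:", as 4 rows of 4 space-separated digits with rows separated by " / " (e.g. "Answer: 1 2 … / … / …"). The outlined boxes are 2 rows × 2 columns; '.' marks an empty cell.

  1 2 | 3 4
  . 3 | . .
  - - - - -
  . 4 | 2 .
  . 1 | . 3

Step 1. [r2c4∈{1,2}] r2c4 is the only open cell in row 2 admitting 2. So r2c4=2.
Step 2. [r4c1∈{2}] r4c1's peers cover all but 2. So r4c1=2.
Step 3. [r4c3∈{4}] r4c3's peers cover all but 4 ⇒ r4c3=4.
Step 4. [r3c1∈{3}] only 3 remains possible at r3c1, so r3c1=3.
Step 5. [r2c1∈{4}] r2c1 has the single candidate 4. So r2c1=4.
Step 6. [r3c4∈{1}] r3c4's peers cover all but 1 ⇒ r3c4=1.
Step 7. [r2c3∈{1}] r2c3 is down to just 1, so r2c3=1.

Answer: 1 2 3 4 / 4 3 1 2 / 3 4 2 1 / 2 1 4 3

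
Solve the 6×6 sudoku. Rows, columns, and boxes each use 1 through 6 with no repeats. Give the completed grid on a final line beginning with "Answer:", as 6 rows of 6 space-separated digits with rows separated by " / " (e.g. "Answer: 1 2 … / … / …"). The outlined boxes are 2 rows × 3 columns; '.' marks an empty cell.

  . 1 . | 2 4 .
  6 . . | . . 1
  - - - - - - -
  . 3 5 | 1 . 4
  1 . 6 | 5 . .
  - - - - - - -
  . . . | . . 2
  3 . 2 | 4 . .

Step 1. [r5c4∈{3,6}] across col 4, 6 lands solely at r5c4 ⇒ r5c4=6.
Step 2. [r5c5∈{1,3,5}] r5c5 is the only open cell in row 5 admitting 3 ⇒ r5c5=3.
Step 3. [r2c2∈{2,4,5}] in row 2, 2 fits only at r2c2 ⇒ r2c2=2.
Step 4. [r5c1∈{4,5}] in col 1, 4 fits only at r5c1 ⇒ r5c1=4.
Step 5. [r6c6∈{5}] r6c6 is down to just 5. So r6c6=5.
Step 6. [r2c4∈{3}] only 3 remains possible at r2c4, so r2c4=3.
Step 7. [r3c1∈{2}] only 2 remains possible at r3c1, so r3c1=2.
Step 8. [r6c2∈{6}] r6c2's peers cover all but 6. So r6c2=6.
Step 9. [r3c5∈{6}] r3c5 is down to just 6, so r3c5=6.
Step 10. [r4c2∈{4}] r4c2's peers cover all but 4, so r4c2=4.
Step 11. [r5c2∈{5}] nothing but 5 survives at r5c2. So r5c2=5.
Step 12. [r5c3∈{1}] only 1 remains possible at r5c3 ⇒ r5c3=1.
Step 13. [r1c6∈{6}] only 6 remains possible at r1c6. So r1c6=6.
Step 14. [r1c3∈{3}] only 3 remains possible at r1c3. So r1c3=3.
Step 15. [r4c5∈{2}] only 2 remains possible at r4c5, so r4c5=2.
Step 16. [r4c6∈{3}] r4c6 has the single candidate 3 ⇒ r4c6=3.
Step 17. [r6c5∈{1}] r6c5 is down to just 1 ⇒ r6c5=1.
Step 18. [r2c3∈{4}] r2c3's peers cover all but 4. So r2c3=4.
Step 19. [r1c1∈{5}] r1c1 has the single candidate 5. So r1c1=5.
Step 20. [r2c5∈{5}] r2c5 is down to just 5, so r2c5=5.

Answer: 5 1 3 2 4 6 / 6 2 4 3 5 1 / 2 3 5 1 6 4 / 1 4 6 5 2 3 / 4 5 1 6 3 2 / 3 6 2 4 1 5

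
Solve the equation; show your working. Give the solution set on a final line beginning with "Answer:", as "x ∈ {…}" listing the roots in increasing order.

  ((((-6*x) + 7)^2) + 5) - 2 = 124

Step 1. [((((-6*x) + 7)^2) + 5) - 2 = 124] the outer -2 inverts by adding 2. So sub: (((-6*x) + 7)^2) + 5 = 126.
Step 2. [(((-6*x) + 7)^2) + 5 = 126] subtract 5: x sits inside (… + 5). So sub: ((-6*x) + 7)^2 = 121.
Step 3. [((-6*x) + 7)^2 = 121] LHS squared, RHS 121 ≥ 0: apply √ (±). So sqrt: (-6*x) + 7 = 11 or -11.
Step 4. [(-6*x) + 7 = 11 or -11] 7 comes off first (subtract 7), so sub: -6*x = 4 or -18.
Step 5. [-6*x = 4 or -18] -6·(inner) — divide through by -6. So div: x = -2/3 or 3.

Answer: x ∈ {-2/3, 3}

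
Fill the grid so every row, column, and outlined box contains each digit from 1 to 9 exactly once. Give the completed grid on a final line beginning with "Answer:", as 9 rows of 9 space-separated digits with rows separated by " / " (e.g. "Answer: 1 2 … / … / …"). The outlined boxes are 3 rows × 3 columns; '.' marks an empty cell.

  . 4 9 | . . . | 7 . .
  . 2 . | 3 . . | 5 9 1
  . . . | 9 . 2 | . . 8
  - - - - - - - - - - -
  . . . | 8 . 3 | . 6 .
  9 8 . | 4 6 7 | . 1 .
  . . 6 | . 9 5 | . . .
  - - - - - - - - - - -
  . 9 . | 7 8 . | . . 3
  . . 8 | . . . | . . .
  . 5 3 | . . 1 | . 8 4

Step 1. [r9c1∈{2,6,7}] in row 9, 7 fits only at r9c1 ⇒ r9c1=7.
Step 2. [r9c7∈{2,6,9}] r9c7 is the only open cell in row 9 admitting 9 ⇒ r9c7=9.
Step 3. [r9c4∈{2,6}] r9c4 is the only open cell in row 9 admitting 6, so r9c4=6.
Step 4. [r7c6∈{4}] nothing but 4 survives at r7c6 ⇒ r7c6=4.
Step 5. [r4c3∈{1,2,4,5,7}] col 3 places 4 nowhere but r4c3. So r4c3=4.
Step 6. [r4c7∈{2}] r4c7 has the single candidate 2, so r4c7=2.
Step 7. [r4c5∈{1}] r4c5 is down to just 1, so r4c5=1.
Step 8. [r6c9∈{7}] r6c9 is down to just 7 ⇒ r6c9=7.
Step 9. [r4c1∈{5}] r4c1 is down to just 5. So r4c1=5.
Step 10. [r7c8∈{2,5}] across row 7, 5 lands solely at r7c8, so r7c8=5.
Step 11. [r8c1∈{1,2,4,6}] r8c1 is the only open cell in row 8 admitting 4 ⇒ r8c1=4.
Step 12. [r2c3∈{7}] r2c3 is down to just 7, so r2c3=7.
Step 13. [r1c5∈{5}] nothing but 5 survives at r1c5, so r1c5=5.
Step 14. [r5c7∈{3}] r5c7's peers cover all but 3 ⇒ r5c7=3.
Step 15. [r6c8∈{4}] nothing but 4 survives at r6c8 ⇒ r6c8=4.
Step 16. [r3c8∈{3}] only 3 remains possible at r3c8, so r3c8=3.
Step 17. [r1c1∈{1,3,6,8}] row 1 places 3 nowhere but r1c1. So r1c1=3.
Step 18. [r2c1∈{6,8}] in col 1, 8 fits only at r2c1 ⇒ r2c1=8.
Step 19. [r9c5∈{2}] r9c5 is down to just 2, so r9c5=2.
Step 20. [r3c7∈{4,6}] r3c7 is the only open cell in col 7 admitting 4. So r3c7=4.
Step 21. [r1c9∈{2,6}] box 3 places 6 nowhere but r1c9, so r1c9=6.
Step 22. [r5c3∈{2}] nothing but 2 survives at r5c3. So r5c3=2.
Step 23. [r7c3∈{1}] nothing but 1 survives at r7c3, so r7c3=1.
Step 24. [r8c2∈{6}] r8c2 is down to just 6, so r8c2=6.
Step 25. [r3c2∈{1}] r3c2 is down to just 1 ⇒ r3c2=1.
Step 26. [r8c8∈{2,7}] r8c8 is the only open cell in row 8 admitting 7 ⇒ r8c8=7.
Step 27. [r8c4∈{5}] only 5 remains possible at r8c4, so r8c4=5.
Step 28. [r7c7∈{6}] only 6 remains possible at r7c7 ⇒ r7c7=6.
Step 29. [r5c9∈{5}] nothing but 5 survives at r5c9 ⇒ r5c9=5.
Step 30. [r7c1∈{2}] only 2 remains possible at r7c1 ⇒ r7c1=2.
Step 31. [r2c5∈{4}] r2c5 has the single candidate 4. So r2c5=4.
Step 32. [r6c4∈{2}] r6c4 is down to just 2, so r6c4=2.
Step 33. [r8c9∈{2}] r8c9 has the single candidate 2, so r8c9=2.
Step 34. [r2c6∈{6}] r2c6's peers cover all but 6, so r2c6=6.
Step 35. [r6c1∈{1}] only 1 remains possible at r6c1. So r6c1=1.
Step 36. [r4c2∈{7}] r4c2 is down to just 7 ⇒ r4c2=7.
Step 37. [r3c5∈{7}] nothing but 7 survives at r3c5. So r3c5=7.
Step 38. [r8c6∈{9}] nothing but 9 survives at r8c6. So r8c6=9.
Step 39. [r1c8∈{2}] r1c8 has the single candidate 2 ⇒ r1c8=2.
Step 40. [r4c9∈{9}] only 9 remains possible at r4c9 ⇒ r4c9=9.
Step 41. [r8c7∈{1}] nothing but 1 survives at r8c7, so r8c7=1.
Step 42. [r8c5∈{3}] nothing but 3 survives at r8c5. So r8c5=3.
Step 43. [r6c7∈{8}] r6c7 has the single candidate 8. So r6c7=8.
Step 44. [r3c1∈{6}] nothing but 6 survives at r3c1. So r3c1=6.
Step 45. [r6c2∈{3}] r6c2 is down to just 3, so r6c2=3.
Step 46. [r3c3∈{5}] r3c3 has the single candidate 5 ⇒ r3c3=5.
Step 47. [r1c6∈{8}] r1c6 is down to just 8 ⇒ r1c6=8.
Step 48. [r1c4∈{1}] nothing but 1 survives at r1c4, so r1c4=1.

Answer: 3 4 9 1 5 8 7 2 6 / 8 2 7 3 4 6 5 9 1 / 6 1 5 9 7 2 4 3 8 / 5 7 4 8 1 3 2 6 9 / 9 8 2 4 6 7 3 1 5 / 1 3 6 2 9 5 8 4 7 / 2 9 1 7 8 4 6 5 3 / 4 6 8 5 3 9 1 7 2 / 7 5 3 6 2 1 9 8 4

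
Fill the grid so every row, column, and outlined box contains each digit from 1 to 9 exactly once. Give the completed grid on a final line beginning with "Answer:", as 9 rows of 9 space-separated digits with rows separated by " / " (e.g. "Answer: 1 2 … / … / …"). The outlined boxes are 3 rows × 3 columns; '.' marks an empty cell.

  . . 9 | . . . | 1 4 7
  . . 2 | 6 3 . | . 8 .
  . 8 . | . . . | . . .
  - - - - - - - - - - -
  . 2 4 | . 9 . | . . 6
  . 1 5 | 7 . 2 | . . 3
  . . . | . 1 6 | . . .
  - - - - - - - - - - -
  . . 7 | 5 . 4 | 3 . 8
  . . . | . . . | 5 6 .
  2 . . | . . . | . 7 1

Step 1. [r2c7∈{9}] nothing but 9 survives at r2c7, so r2c7=9.
Step 2. [r9c2∈{3,4,5,6,9}] across row 9, 5 lands solely at r9c2 ⇒ r9c2=5.
Step 3. [r4c6∈{3,5,8}] in box 5, 5 fits only at r4c6, so r4c6=5.
Step 4. [r7c1∈{1,6,9}] r7c1 is the only open cell in row 7 admitting 1, so r7c1=1.
Step 5. [r2c6∈{1,7}] r2c6 is the only open cell in row 2 admitting 1. So r2c6=1.
Step 6. [r3c8∈{2,3,5}] 3 has one home in col 8: r3c8 ⇒ r3c8=3.
Step 7. [r5c8∈{9}] r5c8 has the single candidate 9. So r5c8=9.
Step 8. [r8c9∈{2,4,9}] across col 9, 9 lands solely at r8c9, so r8c9=9.
Step 9. [r6c9∈{2,4,5}] across col 9, 4 lands solely at r6c9, so r6c9=4.
Step 10. [r1c6∈{8}] only 8 remains possible at r1c6. So r1c6=8.
Step 11. [r1c4∈{2}] r1c4's peers cover all but 2. So r1c4=2.
Step 12. [r6c1∈{3,7,8,9}] r6c1 is the only open cell in col 1 admitting 9. So r6c1=9.
Step 13. [r5c7∈{8}] only 8 remains possible at r5c7 ⇒ r5c7=8.
Step 14. [r8c5∈{2,7,8}] in row 8, 2 fits only at r8c5 ⇒ r8c5=2.
Step 15. [r3c5∈{4,5,7}] 7 has one home in col 5: r3c5 ⇒ r3c5=7.
Step 16. [r9c5∈{6,8}] r9c5 is the only open cell in col 5 admitting 8 ⇒ r9c5=8.
Step 17. [r9c3∈{3,6}] across row 9, 6 lands solely at r9c3. So r9c3=6.
Step 18. [r1c2∈{3,6}] across col 2, 6 lands solely at r1c2. So r1c2=6.
Step 19. [r1c1∈{3,5}] row 1 places 3 nowhere but r1c1 ⇒ r1c1=3.
Step 20. [r4c4∈{3,8}] row 4 places 3 nowhere but r4c4 ⇒ r4c4=3.
Step 21. [r4c1∈{7,8}] in row 4, 8 fits only at r4c1 ⇒ r4c1=8.
Step 22. [r8c1∈{4}] r8c1's peers cover all but 4 ⇒ r8c1=4.
Step 23. [r6c2∈{3,7}] across box 4, 7 lands solely at r6c2. So r6c2=7.
Step 24. [r6c7∈{2}] nothing but 2 survives at r6c7 ⇒ r6c7=2.
Step 25. [r2c9∈{5}] r2c9's peers cover all but 5 ⇒ r2c9=5.
Step 26. [r9c6∈{3,9}] row 9 places 3 nowhere but r9c6. So r9c6=3.
Step 27. [r6c3∈{3}] r6c3's peers cover all but 3, so r6c3=3.
Step 28. [r3c4∈{4,9}] 4 has one home in row 3: r3c4, so r3c4=4.
Step 29. [r6c4∈{8}] only 8 remains possible at r6c4 ⇒ r6c4=8.
Step 30. [r8c6∈{7}] nothing but 7 survives at r8c6 ⇒ r8c6=7.
Step 31. [r9c7∈{4}] r9c7's peers cover all but 4, so r9c7=4.
Step 32. [r7c5∈{6}] only 6 remains possible at r7c5. So r7c5=6.
Step 33. [r3c1∈{5}] r3c1's peers cover all but 5. So r3c1=5.
Step 34. [r9c4∈{9}] r9c4 is down to just 9, so r9c4=9.
Step 35. [r8c2∈{3}] only 3 remains possible at r8c2 ⇒ r8c2=3.
Step 36. [r8c3∈{8}] r8c3 has the single candidate 8 ⇒ r8c3=8.
Step 37. [r7c2∈{9}] r7c2's peers cover all but 9. So r7c2=9.
Step 38. [r2c1∈{7}] r2c1 is down to just 7 ⇒ r2c1=7.
Step 39. [r4c7∈{7}] nothing but 7 survives at r4c7, so r4c7=7.
Step 40. [r1c5∈{5}] only 5 remains possible at r1c5. So r1c5=5.
Step 41. [r8c4∈{1}] r8c4 is down to just 1, so r8c4=1.
Step 42. [r3c7∈{6}] only 6 remains possible at r3c7, so r3c7=6.
Step 43. [r5c5∈{4}] nothing but 4 survives at r5c5. So r5c5=4.
Step 44. [r3c3∈{1}] r3c3's peers cover all but 1, so r3c3=1.
Step 45. [r5c1∈{6}] r5c1's peers cover all but 6 ⇒ r5c1=6.
Step 46. [r6c8∈{5}] only 5 remains possible at r6c8, so r6c8=5.
Step 47. [r4c8∈{1}] only 1 remains possible at r4c8 ⇒ r4c8=1.
Step 48. [r3c9∈{2}] nothing but 2 survives at r3c9, so r3c9=2.
Step 49. [r3c6∈{9}] nothing but 9 survives at r3c6. So r3c6=9.
Step 50. [r2c2∈{4}] r2c2's peers cover all but 4 ⇒ r2c2=4.
Step 51. [r7c8∈{2}] r7c8's peers cover all but 2, so r7c8=2.

Answer: 3 6 9 2 5 8 1 4 7 / 7 4 2 6 3 1 9 8 5 / 5 8 1 4 7 9 6 3 2 / 8 2 4 3 9 5 7 1 6 / 6 1 5 7 4 2 8 9 3 / 9 7 3 8 1 6 2 5 4 / 1 9 7 5 6 4 3 2 8 / 4 3 8 1 2 7 5 6 9 / 2 5 6 9 8 3 4 7 1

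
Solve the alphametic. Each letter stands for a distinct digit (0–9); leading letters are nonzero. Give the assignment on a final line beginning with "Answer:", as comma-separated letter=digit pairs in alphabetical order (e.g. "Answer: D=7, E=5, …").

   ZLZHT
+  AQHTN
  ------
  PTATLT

Step 1. [P] the sum has 6 digits but both addends have 5; that extra leading digit P is the final carry, namely 1 ⇒ P=1.
Step 2. [col 1: T + N ≡ T (mod 10)] from column 1 (nothing yet, carry-in 0, digits 1 already taken and all letters distinct): N must equal 0 ⇒ N=0.
Step 3. [col 1: T + N ≡ T (mod 10)] column 1 (T + N ≡ T (mod 10), carry-in 0) doesn't pin T yet; pick T=4 and continue. So T=4.
Step 4. [col 2: H + T ≡ L (mod 10)] column 2 (H + T ≡ L (mod 10), carry-in 0) doesn't pin L yet; pick L=2 and continue ⇒ L=2.
Step 5. [col 2: H + T ≡ L (mod 10)] from column 2 (T=4, L=2, carry-in 0, digits 0,1,2,4 already taken and all letters distinct): H must equal 8 ⇒ H=8.
Step 6. [col 3: Z + H ≡ T (mod 10)] column 3 reads Z+H+carry(1)=T with H=8, T=4; with digits 0,1,2,4,8 already taken and all letters distinct, the only value for Z is 5 ⇒ Z=5.
Step 7. [col 4: L + Q ≡ A (mod 10)] Q=6 is one option consistent with column 4 (L + Q ≡ A (mod 10), carry-in 1) — take it, so Q=6.
Step 8. [col 4: L + Q ≡ A (mod 10)] column 4: given L=2, Q=6, carry-in 1, and digits 0,1,2,4,5,6,8 already taken and all letters distinct, L+Q≡A (mod 10) forces A=9. So A=9.

Answer: A=9, H=8, L=2, N=0, P=1, Q=6, T=4, Z=5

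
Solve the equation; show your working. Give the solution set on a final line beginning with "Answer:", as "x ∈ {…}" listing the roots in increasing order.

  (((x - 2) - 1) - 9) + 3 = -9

Step 1. [(((x - 2) - 1) - 9) + 3 = -9] 3 comes off first (subtract 3) ⇒ sub: ((x - 2) - 1) - 9 = -12.
Step 2. [((x - 2) - 1) - 9 = -12] 9 comes off first (add 9) ⇒ sub: (x - 2) - 1 = -3.
Step 3. [(x - 2) - 1 = -3] -1 is outermost — add 1 both sides, so sub: x - 2 = -2.
Step 4. [x - 2 = -2] peel the -2: add 2 from each side ⇒ sub: x = 0.

Answer: x ∈ {0}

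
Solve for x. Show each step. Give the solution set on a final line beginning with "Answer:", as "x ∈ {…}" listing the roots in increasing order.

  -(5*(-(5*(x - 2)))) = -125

Step 1. [-(5*(-(5*(x - 2)))) = -125] leading − — multiply by −1. So neg: 5*(-(5*(x - 2))) = 125.
Step 2. [5*(-(5*(x - 2))) = 125] 5·(inner) — divide through by 5 ⇒ div: -(5*(x - 2)) = 25.
Step 3. [-(5*(x - 2)) = 25] leading − — multiply by −1, so neg: 5*(x - 2) = -25.
Step 4. [5*(x - 2) = -25] 5·(inner) — divide through by 5. So div: x - 2 = -5.
Step 5. [x - 2 = -5] -2 is outermost — add 2 both sides. So sub: x = -3.

Answer: x ∈ {-3}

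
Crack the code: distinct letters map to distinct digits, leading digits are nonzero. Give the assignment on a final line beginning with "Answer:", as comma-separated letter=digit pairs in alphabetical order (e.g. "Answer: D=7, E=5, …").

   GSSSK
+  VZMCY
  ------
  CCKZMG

Step 1. [col 1: K + Y ≡ G (mod 10)] column 1 (K + Y ≡ G (mod 10), carry-in 0) doesn't pin K yet; pick K=5 and continue. So K=5.
Step 2. [C] adding two 5-digit numbers gives at most 5+1 digits, and here it does — C is that final carry and must be 1, so C=1.
Step 3. [col 1: K + Y ≡ G (mod 10)] several values work for Y in column 1 (K + Y ≡ G (mod 10), carry-in 0); try Y=7, so Y=7.
Step 4. [col 1: K + Y ≡ G (mod 10)] in column 1 we have K+Y≡G with carry-in 0; given K=5, Y=7 and digits 1,5,7 already taken and all letters distinct, that pins G to 2. So G=2.
Step 5. [col 2: S + C ≡ M (mod 10)] M=6 is one option consistent with column 2 (S + C ≡ M (mod 10), carry-in 1) — take it, so M=6.
Step 6. [col 2: S + C ≡ M (mod 10)] column 2 reads S+C+carry(1)=M with C=1, M=6; with digits 1,2,5,6,7 already taken and all letters distinct, the only value for S is 4, so S=4.
Step 7. [col 3: S + M ≡ Z (mod 10)] column 3: given S=4, M=6, carry-in 0, and digits 1,2,4,5,6,7 already taken and all letters distinct, S+M≡Z (mod 10) forces Z=0. So Z=0.
Step 8. [col 5: G + V ≡ C (mod 10)] from column 5 (G=2, C=1, carry-in 0, digits 0,1,2,4,5,6,7 already taken and all letters distinct): V must equal 9 ⇒ V=9.

Answer: C=1, G=2, K=5, M=6, S=4, V=9, Y=7, Z=0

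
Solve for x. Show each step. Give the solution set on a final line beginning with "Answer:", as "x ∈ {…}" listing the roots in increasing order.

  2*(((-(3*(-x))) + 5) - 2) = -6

Step 1. [2*(((-(3*(-x))) + 5) - 2) = -6] LHS = 2·(…); ÷2 both sides ⇒ div: ((-(3*(-x))) + 5) - 2 = -3.
Step 2. [((-(3*(-x))) + 5) - 2 = -3] 2 comes off first (add 2) ⇒ sub: (-(3*(-x))) + 5 = -1.
Step 3. [(-(3*(-x))) + 5 = -1] the outer +5 inverts by subtracting 5 ⇒ sub: -(3*(-x)) = -6.
Step 4. [-(3*(-x)) = -6] flip signs both sides. So neg: 3*(-x) = 6.
Step 5. [3*(-x) = 6] leading coefficient 3: divide by 3. So div: -x = 2.
Step 6. [-x = 2] LHS negated; negate both sides. So neg: x = -2.

Answer: x ∈ {-2}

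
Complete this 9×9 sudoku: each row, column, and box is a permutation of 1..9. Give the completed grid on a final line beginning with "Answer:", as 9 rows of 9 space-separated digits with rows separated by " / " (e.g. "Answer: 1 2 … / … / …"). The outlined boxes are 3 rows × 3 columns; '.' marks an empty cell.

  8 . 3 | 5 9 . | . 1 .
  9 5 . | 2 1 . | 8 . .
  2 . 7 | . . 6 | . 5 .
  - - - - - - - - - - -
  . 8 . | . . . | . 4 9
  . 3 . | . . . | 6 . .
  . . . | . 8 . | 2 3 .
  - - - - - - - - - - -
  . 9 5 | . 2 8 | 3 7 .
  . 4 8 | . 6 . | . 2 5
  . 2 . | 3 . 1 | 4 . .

Step 1. [r6c2∈{1,6,7}] across col 2, 7 lands solely at r6c2. So r6c2=7.
Step 2. [r9c3∈{6}] r9c3 is down to just 6. So r9c3=6.
Step 3. [r6c9∈{1}] only 1 remains possible at r6c9, so r6c9=1.
Step 4. [r2c3∈{4}] nothing but 4 survives at r2c3 ⇒ r2c3=4.
Step 5. [r4c7∈{5,7}] in col 7, 5 fits only at r4c7 ⇒ r4c7=5.
Step 6. [r5c9∈{7,8}] in box 6, 7 fits only at r5c9 ⇒ r5c9=7.
Step 7. [r2c6∈{3,7}] 7 has one home in row 2: r2c6, so r2c6=7.
Step 8. [r1c6∈{4}] nothing but 4 survives at r1c6 ⇒ r1c6=4.
Step 9. [r5c5∈{4,5}] across col 5, 4 lands solely at r5c5, so r5c5=4.
Step 10. [r8c6∈{9}] nothing but 9 survives at r8c6 ⇒ r8c6=9.
Step 11. [r8c4∈{7}] r8c4 has the single candidate 7 ⇒ r8c4=7.
Step 12. [r7c1∈{1}] r7c1 has the single candidate 1. So r7c1=1.
Step 13. [r4c6∈{2,3}] 3 has one home in col 6: r4c6, so r4c6=3.
Step 14. [r7c9∈{6}] r7c9 has the single candidate 6. So r7c9=6.
Step 15. [r6c6∈{5}] only 5 remains possible at r6c6. So r6c6=5.
Step 16. [r6c3∈{9}] r6c3 is down to just 9. So r6c3=9.
Step 17. [r6c4∈{6}] only 6 remains possible at r6c4 ⇒ r6c4=6.
Step 18. [r4c4∈{1}] r4c4 has the single candidate 1, so r4c4=1.
Step 19. [r3c5∈{3}] r3c5's peers cover all but 3, so r3c5=3.
Step 20. [r5c8∈{8}] r5c8 has the single candidate 8, so r5c8=8.
Step 21. [r4c3∈{2}] r4c3 is down to just 2. So r4c3=2.
Step 22. [r5c1∈{5}] r5c1 has the single candidate 5, so r5c1=5.
Step 23. [r2c8∈{6}] r2c8 is down to just 6 ⇒ r2c8=6.
Step 24. [r3c9∈{4}] r3c9 has the single candidate 4 ⇒ r3c9=4.
Step 25. [r5c4∈{9}] r5c4's peers cover all but 9, so r5c4=9.
Step 26. [r9c5∈{5}] r9c5 has the single candidate 5, so r9c5=5.
Step 27. [r4c5∈{7}] r4c5 is down to just 7, so r4c5=7.
Step 28. [r8c7∈{1}] r8c7's peers cover all but 1. So r8c7=1.
Step 29. [r1c7∈{7}] r1c7 has the single candidate 7. So r1c7=7.
Step 30. [r7c4∈{4}] nothing but 4 survives at r7c4 ⇒ r7c4=4.
Step 31. [r4c1∈{6}] r4c1's peers cover all but 6. So r4c1=6.
Step 32. [r3c2∈{1}] nothing but 1 survives at r3c2 ⇒ r3c2=1.
Step 33. [r6c1∈{4}] r6c1's peers cover all but 4, so r6c1=4.
Step 34. [r1c2∈{6}] nothing but 6 survives at r1c2. So r1c2=6.
Step 35. [r9c9∈{8}] r9c9 is down to just 8. So r9c9=8.
Step 36. [r5c6∈{2}] r5c6 is down to just 2 ⇒ r5c6=2.
Step 37. [r3c4∈{8}] only 8 remains possible at r3c4 ⇒ r3c4=8.
Step 38. [r3c7∈{9}] nothing but 9 survives at r3c7. So r3c7=9.
Step 39. [r8c1∈{3}] only 3 remains possible at r8c1. So r8c1=3.
Step 40. [r5c3∈{1}] r5c3 is down to just 1, so r5c3=1.
Step 41. [r9c8∈{9}] r9c8 is down to just 9 ⇒ r9c8=9.
Step 42. [r1c9∈{2}] only 2 remains possible at r1c9 ⇒ r1c9=2.
Step 43. [r2c9∈{3}] r2c9's peers cover all but 3 ⇒ r2c9=3.
Step 44. [r9c1∈{7}] only 7 remains possible at r9c1 ⇒ r9c1=7.

Answer: 8 6 3 5 9 4 7 1 2 / 9 5 4 2 1 7 8 6 3 / 2 1 7 8 3 6 9 5 4 / 6 8 2 1 7 3 5 4 9 / 5 3 1 9 4 2 6 8 7 / 4 7 9 6 8 5 2 3 1 / 1 9 5 4 2 8 3 7 6 / 3 4 8 7 6 9 1 2 5 / 7 2 6 3 5 1 4 9 8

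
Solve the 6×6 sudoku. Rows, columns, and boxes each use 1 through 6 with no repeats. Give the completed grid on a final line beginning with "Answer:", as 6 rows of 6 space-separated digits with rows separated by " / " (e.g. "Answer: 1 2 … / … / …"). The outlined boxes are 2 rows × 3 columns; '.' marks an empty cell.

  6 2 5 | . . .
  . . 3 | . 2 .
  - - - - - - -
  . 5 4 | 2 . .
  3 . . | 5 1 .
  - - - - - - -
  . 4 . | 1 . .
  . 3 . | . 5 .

Step 1. [r1c5∈{3,4}] in col 5, 4 fits only at r1c5, so r1c5=4.
Step 2. [r6c3∈{1,2,6}] r6c3 is the only open cell in col 3 admitting 1 ⇒ r6c3=1.
Step 3. [r5c3∈{2,6}] 6 has one home in box 5: r5c3. So r5c3=6.
Step 4. [r3c5∈{3,6}] col 5 places 6 nowhere but r3c5 ⇒ r3c5=6.
Step 5. [r2c6∈{1,5,6}] in row 2, 5 fits only at r2c6 ⇒ r2c6=5.
Step 6. [r6c6∈{2,4,6}] 6 has one home in col 6: r6c6. So r6c6=6.
Step 7. [r5c6∈{2,3}] 2 has one home in col 6: r5c6 ⇒ r5c6=2.
Step 8. [r1c4∈{3}] r1c4's peers cover all but 3. So r1c4=3.
Step 9. [r2c1∈{1,4}] r2c1 is the only open cell in row 2 admitting 4. So r2c1=4.
Step 10. [r3c6∈{3}] r3c6's peers cover all but 3. So r3c6=3.
Step 11. [r3c1∈{1}] r3c1 has the single candidate 1 ⇒ r3c1=1.
Step 12. [r5c5∈{3}] nothing but 3 survives at r5c5. So r5c5=3.
Step 13. [r1c6∈{1}] r1c6's peers cover all but 1. So r1c6=1.
Step 14. [r2c4∈{6}] only 6 remains possible at r2c4, so r2c4=6.
Step 15. [r4c3∈{2}] only 2 remains possible at r4c3, so r4c3=2.
Step 16. [r4c2∈{6}] only 6 remains possible at r4c2, so r4c2=6.
Step 17. [r2c2∈{1}] r2c2's peers cover all but 1, so r2c2=1.
Step 18. [r4c6∈{4}] nothing but 4 survives at r4c6, so r4c6=4.
Step 19. [r6c1∈{2}] nothing but 2 survives at r6c1, so r6c1=2.
Step 20. [r5c1∈{5}] nothing but 5 survives at r5c1, so r5c1=5.
Step 21. [r6c4∈{4}] r6c4 has the single candidate 4 ⇒ r6c4=4.

Answer: 6 2 5 3 4 1 / 4 1 3 6 2 5 / 1 5 4 2 6 3 / 3 6 2 5 1 4 / 5 4 6 1 3 2 / 2 3 1 4 5 6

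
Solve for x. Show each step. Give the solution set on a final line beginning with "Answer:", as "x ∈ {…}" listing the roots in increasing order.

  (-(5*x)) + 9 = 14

Step 1. [(-(5*x)) + 9 = 14] subtract 9: x sits inside (… + 9). So sub: -(5*x) = 5.
Step 2. [-(5*x) = 5] LHS negated; negate both sides. So neg: 5*x = -5.
Step 3. [5*x = -5] 5 out front; divide by 5. So div: x = -1.

Answer: x ∈ {-1}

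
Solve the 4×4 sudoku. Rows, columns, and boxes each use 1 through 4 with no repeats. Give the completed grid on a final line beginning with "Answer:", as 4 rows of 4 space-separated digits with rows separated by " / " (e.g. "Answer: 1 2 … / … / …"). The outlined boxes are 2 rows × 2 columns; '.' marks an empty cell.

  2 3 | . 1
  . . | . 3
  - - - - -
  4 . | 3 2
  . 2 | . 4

Step 1. [r3c2∈{1}] nothing but 1 survives at r3c2. So r3c2=1.
Step 2. [r2c3∈{2,4}] 2 has one home in row 2: r2c3 ⇒ r2c3=2.
Step 3. [r1c3∈{4}] nothing but 4 survives at r1c3 ⇒ r1c3=4.
Step 4. [r4c1∈{3}] nothing but 3 survives at r4c1 ⇒ r4c1=3.
Step 5. [r2c2∈{4}] nothing but 4 survives at r2c2. So r2c2=4.
Step 6. [r4c3∈{1}] r4c3 has the single candidate 1, so r4c3=1.
Step 7. [r2c1∈{1}] r2c1's peers cover all but 1, so r2c1=1.

Answer: 2 3 4 1 / 1 4 2 3 / 4 1 3 2 / 3 2 1 4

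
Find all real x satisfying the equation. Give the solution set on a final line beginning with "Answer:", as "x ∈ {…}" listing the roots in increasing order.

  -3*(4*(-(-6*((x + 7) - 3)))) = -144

Step 1. [-3*(4*(-(-6*((x + 7) - 3)))) = -144] LHS = -3·(…); ÷-3 both sides, so div: 4*(-(-6*((x + 7) - 3))) = 48.
Step 2. [4*(-(-6*((x + 7) - 3))) = 48] 4 out front; divide by 4 ⇒ div: -(-6*((x + 7) - 3)) = 12.
Step 3. [-(-6*((x + 7) - 3)) = 12] flip signs both sides, so neg: -6*((x + 7) - 3) = -12.
Step 4. [-6*((x + 7) - 3) = -12] -6·(inner) — divide through by -6 ⇒ div: (x + 7) - 3 = 2.
Step 5. [(x + 7) - 3 = 2] add 3: x sits inside (… - 3) ⇒ sub: x + 7 = 5.
Step 6. [x + 7 = 5] peel the +7: subtract 7 from each side. So sub: x = -2.

Answer: x ∈ {-2}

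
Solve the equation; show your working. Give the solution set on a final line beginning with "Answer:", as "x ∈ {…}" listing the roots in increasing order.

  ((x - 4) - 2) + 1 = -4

Step 1. [((x - 4) - 2) + 1 = -4] the outer +1 inverts by subtracting 1 ⇒ sub: (x - 4) - 2 = -5.
Step 2. [(x - 4) - 2 = -5] add 2: x sits inside (… - 2). So sub: x - 4 = -3.
Step 3. [x - 4 = -3] add 4: x sits inside (… - 4) ⇒ sub: x = 1.

Answer: x ∈ {1}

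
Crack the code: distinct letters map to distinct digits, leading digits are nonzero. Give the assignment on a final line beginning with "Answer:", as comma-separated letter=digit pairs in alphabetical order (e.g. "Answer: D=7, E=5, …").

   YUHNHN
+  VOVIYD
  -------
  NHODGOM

Step 1. [col 1: N + D ≡ M (mod 10)] N=1 is one option consistent with column 1 (N + D ≡ M (mod 10), carry-in 0) — take it, so N=1.
Step 2. [col 1: N + D ≡ M (mod 10)] M=5 is one option consistent with column 1 (N + D ≡ M (mod 10), carry-in 0) — take it. So M=5.
Step 3. [col 1: N + D ≡ M (mod 10)] column 1: given N=1, M=5, carry-in 0, and digits 1,5 already taken and all letters distinct, N+D≡M (mod 10) forces D=4 ⇒ D=4.
Step 4. [col 2: H + Y ≡ O (mod 10)] no forcing yet in column 2 (carry-in 0); O=3 is free and consistent — try it, so O=3.
Step 5. [col 2: H + Y ≡ O (mod 10)] several values work for Y in column 2 (H + Y ≡ O (mod 10), carry-in 0); try Y=7. So Y=7.
Step 6. [col 2: H + Y ≡ O (mod 10)] column 2 reads H+Y+carry(0)=O with Y=7, O=3; with digits 1,3,4,5,7 already taken and all letters distinct, the only value for H is 6 ⇒ H=6.
Step 7. [col 3: N + I ≡ G (mod 10)] column 3 (N + I ≡ G (mod 10), carry-in 1) doesn't pin G yet; pick G=2 and continue. So G=2.
Step 8. [col 3: N + I ≡ G (mod 10)] column 3 reads N+I+carry(1)=G with N=1, G=2; with digits 1,2,3,4,5,6,7 already taken and all letters distinct, the only value for I is 0 ⇒ I=0.
Step 9. [col 4: H + V ≡ D (mod 10)] column 4 reads H+V+carry(0)=D with H=6, D=4; with digits 0,1,2,3,4,5,6,7 already taken and all letters distinct, the only value for V is 8. So V=8.
Step 10. [col 5: U + O ≡ O (mod 10)] in column 5 we have U+O≡O with carry-in 1; given O=3 and digits 0,1,2,3,4,5,6,7,8 already taken and all letters distinct, that pins U to 9 ⇒ U=9.

Answer: D=4, G=2, H=6, I=0, M=5, N=1, O=3, U=9, V=8, Y=7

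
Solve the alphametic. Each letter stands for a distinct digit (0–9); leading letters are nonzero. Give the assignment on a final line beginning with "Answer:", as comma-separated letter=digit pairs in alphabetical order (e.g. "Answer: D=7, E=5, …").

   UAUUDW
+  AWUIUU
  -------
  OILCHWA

Step 1. [col 1: W + U ≡ A (mod 10)] no forcing yet in column 1 (carry-in 0); W=4 is free and consistent — try it, so W=4.
Step 2. [col 1: W + U ≡ A (mod 10)] several values work for A in column 1 (W + U ≡ A (mod 10), carry-in 0); try A=2 ⇒ A=2.
Step 3. [col 1: W + U ≡ A (mod 10)] from column 1 (W=4, A=2, carry-in 0, digits 2,4 already taken and all letters distinct): U must equal 8. So U=8.
Step 4. [O] the sum has 7 digits but both addends have 6; that extra leading digit O is the final carry, namely 1. So O=1.
Step 5. [col 2: D + U ≡ W (mod 10)] from column 2 (U=8, W=4, carry-in 1, digits 1,2,4,8 already taken and all letters distinct): D must equal 5 ⇒ D=5.
Step 6. [col 3: U + I ≡ H (mod 10)] I=0 is one option consistent with column 3 (U + I ≡ H (mod 10), carry-in 1) — take it. So I=0.
Step 7. [col 3: U + I ≡ H (mod 10)] from column 3 (U=8, I=0, carry-in 1, digits 0,1,2,4,5,8 already taken and all letters distinct): H must equal 9. So H=9.
Step 8. [col 4: U + U ≡ C (mod 10)] in column 4 we have U+U≡C with carry-in 0; given U=8 and digits 0,1,2,4,5,8,9 already taken and all letters distinct, that pins C to 6 ⇒ C=6.
Step 9. [col 5: A + W ≡ L (mod 10)] column 5 reads A+W+carry(1)=L with A=2, W=4; with digits 0,1,2,4,5,6,8,9 already taken and all letters distinct, the only value for L is 7. So L=7.

Answer: A=2, C=6, D=5, H=9, I=0, L=7, O=1, U=8, W=4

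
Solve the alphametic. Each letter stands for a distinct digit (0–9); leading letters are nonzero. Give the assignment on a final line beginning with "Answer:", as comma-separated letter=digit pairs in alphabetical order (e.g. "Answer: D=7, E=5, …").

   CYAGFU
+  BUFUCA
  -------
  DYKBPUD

Step 1. [col 1: U + A ≡ D (mod 10)] several values work for A in column 1 (U + A ≡ D (mod 10), carry-in 0); try A=9. So A=9.
Step 2. [col 1: U + A ≡ D (mod 10)] no forcing yet in column 1 (carry-in 0); D=1 is free and consistent — try it ⇒ D=1.
Step 3. [col 1: U + A ≡ D (mod 10)] column 1 reads U+A+carry(0)=D with A=9, D=1; with digits 1,9 already taken and all letters distinct, the only value for U is 2 ⇒ U=2.
Step 4. [col 2: F + C ≡ U (mod 10)] no forcing yet in column 2 (carry-in 1); C=4 is free and consistent — try it ⇒ C=4.
Step 5. [col 2: F + C ≡ U (mod 10)] in column 2 we have F+C≡U with carry-in 1; given C=4, U=2 and digits 1,2,4,9 already taken and all letters distinct, that pins F to 7 ⇒ F=7.
Step 6. [col 3: G + U ≡ P (mod 10)] column 3 (G + U ≡ P (mod 10), carry-in 1) doesn't pin P yet; pick P=8 and continue, so P=8.
Step 7. [col 3: G + U ≡ P (mod 10)] from column 3 (U=2, P=8, carry-in 1, digits 1,2,4,7,8,9 already taken and all letters distinct): G must equal 5. So G=5.
Step 8. [col 4: A + F ≡ B (mod 10)] column 4 reads A+F+carry(0)=B with A=9, F=7; with digits 1,2,4,5,7,8,9 already taken and all letters distinct, the only value for B is 6 ⇒ B=6.
Step 9. [col 5: Y + U ≡ K (mod 10)] column 5 reads Y+U+carry(1)=K with U=2; with digits 1,2,4,5,6,7,8,9 already taken and all letters distinct, the only value for K is 3, so K=3.
Step 10. [col 5: Y + U ≡ K (mod 10)] column 5 reads Y+U+carry(1)=K with U=2, K=3; with digits 1,2,3,4,5,6,7,8,9 already taken and all letters distinct, the only value for Y is 0, so Y=0.

Answer: A=9, B=6, C=4, D=1, F=7, G=5, K=3, P=8, U=2, Y=0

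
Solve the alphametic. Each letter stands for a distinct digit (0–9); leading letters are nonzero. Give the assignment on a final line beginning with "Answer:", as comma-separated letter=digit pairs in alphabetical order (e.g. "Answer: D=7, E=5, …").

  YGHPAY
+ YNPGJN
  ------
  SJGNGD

Step 1. [col 1: Y + N ≡ D (mod 10)] column 1 (Y + N ≡ D (mod 10), carry-in 0) doesn't pin D yet; pick D=6 and continue. So D=6.
Step 2. [col 1: Y + N ≡ D (mod 10)] no forcing yet in column 1 (carry-in 0); N=2 is free and consistent — try it. So N=2.
Step 3. [col 1: Y + N ≡ D (mod 10)] column 1: given N=2, D=6, carry-in 0, and digits 2,6 already taken and all letters distinct, Y+N≡D (mod 10) forces Y=4. So Y=4.
Step 4. [col 2: A + J ≡ G (mod 10)] J=3 is one option consistent with column 2 (A + J ≡ G (mod 10), carry-in 0) — take it ⇒ J=3.
Step 5. [col 2: A + J ≡ G (mod 10)] no forcing yet in column 2 (carry-in 0); G=0 is free and consistent — try it, so G=0.
Step 6. [col 2: A + J ≡ G (mod 10)] in column 2 we have A+J≡G with carry-in 0; given J=3, G=0 and digits 0,2,3,4,6 already taken and all letters distinct, that pins A to 7. So A=7.
Step 7. [col 3: P + G ≡ N (mod 10)] in column 3 we have P+G≡N with carry-in 1; given G=0, N=2 and digits 0,2,3,4,6,7 already taken and all letters distinct, that pins P to 1, so P=1.
Step 8. [col 4: H + P ≡ G (mod 10)] from column 4 (P=1, G=0, carry-in 0, digits 0,1,2,3,4,6,7 already taken and all letters distinct): H must equal 9. So H=9.
Step 9. [col 6: Y + Y ≡ S (mod 10)] from column 6 (Y=4, carry-in 0, digits 0,1,2,3,4,6,7,9 already taken and all letters distinct): S must equal 8, so S=8.

Answer: A=7, D=6, G=0, H=9, J=3, N=2, P=1, S=8, Y=4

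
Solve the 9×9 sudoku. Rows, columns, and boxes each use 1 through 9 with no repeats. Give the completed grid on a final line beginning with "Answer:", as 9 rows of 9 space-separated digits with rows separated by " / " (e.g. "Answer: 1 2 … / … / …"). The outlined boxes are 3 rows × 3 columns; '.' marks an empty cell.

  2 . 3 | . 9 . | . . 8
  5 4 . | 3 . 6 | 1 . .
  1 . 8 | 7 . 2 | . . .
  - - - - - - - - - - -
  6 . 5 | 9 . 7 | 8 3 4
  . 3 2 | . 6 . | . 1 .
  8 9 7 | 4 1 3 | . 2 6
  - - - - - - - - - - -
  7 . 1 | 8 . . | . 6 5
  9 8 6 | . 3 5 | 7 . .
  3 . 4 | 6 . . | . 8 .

Step 1. [r2c9∈{2,7,9}] in row 2, 2 fits only at r2c9, so r2c9=2.
Step 2. [r7c7∈{2,3,4,9}] in row 7, 3 fits only at r7c7. So r7c7=3.
Step 3. [r3c5∈{4,5}] in col 5, 5 fits only at r3c5 ⇒ r3c5=5.
Step 4. [r1c6∈{1,4}] in box 2, 4 fits only at r1c6, so r1c6=4.
Step 5. [r8c4∈{1,2}] in row 8, 2 fits only at r8c4, so r8c4=2.
Step 6. [r3c7∈{4,6,9}] r3c7 is the only open cell in col 7 admitting 4 ⇒ r3c7=4.
Step 7. [r9c6∈{1,9}] r9c6 is the only open cell in col 6 admitting 1 ⇒ r9c6=1.
Step 8. [r9c9∈{9}] r9c9 has the single candidate 9. So r9c9=9.
Step 9. [r1c7∈{5,6}] in col 7, 6 fits only at r1c7, so r1c7=6.
Step 10. [r2c8∈{7,9}] across row 2, 7 lands solely at r2c8, so r2c8=7.
Step 11. [r5c4∈{5}] nothing but 5 survives at r5c4 ⇒ r5c4=5.
Step 12. [r7c2∈{2}] r7c2's peers cover all but 2. So r7c2=2.
Step 13. [r6c7∈{5}] r6c7's peers cover all but 5, so r6c7=5.
Step 14. [r9c2∈{5}] r9c2's peers cover all but 5. So r9c2=5.
Step 15. [r1c4∈{1}] only 1 remains possible at r1c4. So r1c4=1.
Step 16. [r9c5∈{7}] only 7 remains possible at r9c5, so r9c5=7.
Step 17. [r5c7∈{9}] r5c7 has the single candidate 9 ⇒ r5c7=9.
Step 18. [r5c9∈{7}] only 7 remains possible at r5c9, so r5c9=7.
Step 19. [r3c9∈{3}] r3c9 is down to just 3. So r3c9=3.
Step 20. [r1c2∈{7}] r1c2 is down to just 7, so r1c2=7.
Step 21. [r7c5∈{4}] only 4 remains possible at r7c5. So r7c5=4.
Step 22. [r4c5∈{2}] r4c5's peers cover all but 2 ⇒ r4c5=2.
Step 23. [r1c8∈{5}] r1c8 is down to just 5. So r1c8=5.
Step 24. [r5c1∈{4}] nothing but 4 survives at r5c1, so r5c1=4.
Step 25. [r8c8∈{4}] r8c8's peers cover all but 4. So r8c8=4.
Step 26. [r5c6∈{8}] r5c6's peers cover all but 8. So r5c6=8.
Step 27. [r2c3∈{9}] nothing but 9 survives at r2c3. So r2c3=9.
Step 28. [r7c6∈{9}] only 9 remains possible at r7c6. So r7c6=9.
Step 29. [r8c9∈{1}] r8c9's peers cover all but 1. So r8c9=1.
Step 30. [r9c7∈{2}] r9c7's peers cover all but 2. So r9c7=2.
Step 31. [r4c2∈{1}] nothing but 1 survives at r4c2, so r4c2=1.
Step 32. [r3c8∈{9}] only 9 remains possible at r3c8. So r3c8=9.
Step 33. [r3c2∈{6}] r3c2 is down to just 6, so r3c2=6.
Step 34. [r2c5∈{8}] r2c5's peers cover all but 8, so r2c5=8.

Answer: 2 7 3 1 9 4 6 5 8 / 5 4 9 3 8 6 1 7 2 / 1 6 8 7 5 2 4 9 3 / 6 1 5 9 2 7 8 3 4 / 4 3 2 5 6 8 9 1 7 / 8 9 7 4 1 3 5 2 6 / 7 2 1 8 4 9 3 6 5 / 9 8 6 2 3 5 7 4 1 / 3 5 4 6 7 1 2 8 9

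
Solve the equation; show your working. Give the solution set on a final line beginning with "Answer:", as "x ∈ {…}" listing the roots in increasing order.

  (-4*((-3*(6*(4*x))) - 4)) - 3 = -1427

Step 1. [(-4*((-3*(6*(4*x))) - 4)) - 3 = -1427] the outer -3 inverts by adding 3, so sub: -4*((-3*(6*(4*x))) - 4) = -1424.
Step 2. [-4*((-3*(6*(4*x))) - 4) = -1424] divide by the outer -4, so div: (-3*(6*(4*x))) - 4 = 356.
Step 3. [(-3*(6*(4*x))) - 4 = 356] -4 is outermost — add 4 both sides ⇒ sub: -3*(6*(4*x)) = 360.
Step 4. [-3*(6*(4*x)) = 360] -3·(inner) — divide through by -3. So div: 6*(4*x) = -120.
Step 5. [6*(4*x) = -120] leading coefficient 6: divide by 6, so div: 4*x = -20.
Step 6. [4*x = -20] divide by the outer 4. So div: x = -5.

Answer: x ∈ {-5}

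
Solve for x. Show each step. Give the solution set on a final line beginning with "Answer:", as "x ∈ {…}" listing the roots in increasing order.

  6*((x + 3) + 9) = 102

Step 1. [6*((x + 3) + 9) = 102] 6 out front; divide by 6. So div: (x + 3) + 9 = 17.
Step 2. [(x + 3) + 9 = 17] 9 comes off first (subtract 9). So sub: x + 3 = 8.
Step 3. [x + 3 = 8] 3 comes off first (subtract 3). So sub: x = 5.

Answer: x ∈ {5}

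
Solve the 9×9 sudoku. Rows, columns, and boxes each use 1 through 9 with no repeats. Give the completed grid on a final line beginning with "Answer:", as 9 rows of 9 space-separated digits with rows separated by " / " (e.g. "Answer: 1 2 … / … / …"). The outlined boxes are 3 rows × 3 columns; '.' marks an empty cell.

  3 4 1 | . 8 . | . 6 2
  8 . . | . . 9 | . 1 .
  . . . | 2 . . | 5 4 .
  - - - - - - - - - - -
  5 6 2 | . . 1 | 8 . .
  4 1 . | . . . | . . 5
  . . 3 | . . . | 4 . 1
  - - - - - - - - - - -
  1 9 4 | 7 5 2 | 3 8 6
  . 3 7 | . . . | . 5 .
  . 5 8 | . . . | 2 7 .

Step 1. [r5c3∈{9}] r5c3 has the single candidate 9 ⇒ r5c3=9.
Step 2. [r3c2∈{7}] nothing but 7 survives at r3c2. So r3c2=7.
Step 3. [r9c1∈{6}] r9c1's peers cover all but 6 ⇒ r9c1=6.
Step 4. [r3c5∈{1,3,6}] r3c5 is the only open cell in row 3 admitting 1, so r3c5=1.
Step 5. [r5c7∈{6,7}] in col 7, 6 fits only at r5c7 ⇒ r5c7=6.
Step 6. [r9c4∈{1,3,4,9}] across row 9, 1 lands solely at r9c4, so r9c4=1.
Step 7. [r4c9∈{3,7,9}] 7 has one home in box 6: r4c9. So r4c9=7.
Step 8. [r1c4∈{5}] r1c4 is down to just 5, so r1c4=5.
Step 9. [r1c6∈{7}] r1c6 is down to just 7 ⇒ r1c6=7.
Step 10. [r2c9∈{3}] r2c9 is down to just 3. So r2c9=3.
Step 11. [r3c6∈{3,6}] in row 3, 3 fits only at r3c6. So r3c6=3.
Step 12. [r9c6∈{4}] r9c6 has the single candidate 4, so r9c6=4.
Step 13. [r5c6∈{8}] nothing but 8 survives at r5c6. So r5c6=8.
Step 14. [r5c4∈{3}] only 3 remains possible at r5c4. So r5c4=3.
Step 15. [r9c9∈{9}] r9c9 has the single candidate 9, so r9c9=9.
Step 16. [r8c6∈{6}] r8c6's peers cover all but 6. So r8c6=6.
Step 17. [r8c5∈{9}] r8c5 is down to just 9 ⇒ r8c5=9.
Step 18. [r5c8∈{2}] r5c8's peers cover all but 2, so r5c8=2.
Step 19. [r6c8∈{9}] r6c8 is down to just 9 ⇒ r6c8=9.
Step 20. [r4c5∈{4}] r4c5's peers cover all but 4, so r4c5=4.
Step 21. [r2c5∈{6}] r2c5 has the single candidate 6 ⇒ r2c5=6.
Step 22. [r6c1∈{7}] r6c1 has the single candidate 7, so r6c1=7.
Step 23. [r1c7∈{9}] only 9 remains possible at r1c7 ⇒ r1c7=9.
Step 24. [r6c5∈{2}] r6c5 is down to just 2, so r6c5=2.
Step 25. [r4c4∈{9}] r4c4 is down to just 9, so r4c4=9.
Step 26. [r5c5∈{7}] r5c5's peers cover all but 7. So r5c5=7.
Step 27. [r2c3∈{5}] only 5 remains possible at r2c3 ⇒ r2c3=5.
Step 28. [r2c7∈{7}] r2c7 has the single candidate 7, so r2c7=7.
Step 29. [r3c3∈{6}] nothing but 6 survives at r3c3. So r3c3=6.
Step 30. [r2c4∈{4}] r2c4's peers cover all but 4, so r2c4=4.
Step 31. [r8c4∈{8}] r8c4 is down to just 8 ⇒ r8c4=8.
Step 32. [r3c9∈{8}] r3c9's peers cover all but 8. So r3c9=8.
Step 33. [r2c2∈{2}] r2c2 is down to just 2, so r2c2=2.
Step 34. [r8c7∈{1}] r8c7 is down to just 1, so r8c7=1.
Step 35. [r8c9∈{4}] r8c9 has the single candidate 4. So r8c9=4.
Step 36. [r8c1∈{2}] only 2 remains possible at r8c1. So r8c1=2.
Step 37. [r6c4∈{6}] r6c4 is down to just 6, so r6c4=6.
Step 38. [r3c1∈{9}] only 9 remains possible at r3c1, so r3c1=9.
Step 39. [r6c2∈{8}] r6c2 has the single candidate 8. So r6c2=8.
Step 40. [r6c6∈{5}] r6c6 has the single candidate 5 ⇒ r6c6=5.
Step 41. [r4c8∈{3}] r4c8 has the single candidate 3, so r4c8=3.
Step 42. [r9c5∈{3}] only 3 remains possible at r9c5. So r9c5=3.

Answer: 3 4 1 5 8 7 9 6 2 / 8 2 5 4 6 9 7 1 3 / 9 7 6 2 1 3 5 4 8 / 5 6 2 9 4 1 8 3 7 / 4 1 9 3 7 8 6 2 5 / 7 8 3 6 2 5 4 9 1 / 1 9 4 7 5 2 3 8 6 / 2 3 7 8 9 6 1 5 4 / 6 5 8 1 3 4 2 7 9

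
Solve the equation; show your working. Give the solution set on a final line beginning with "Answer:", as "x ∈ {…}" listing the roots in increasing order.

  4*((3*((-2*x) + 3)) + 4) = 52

Step 1. [4*((3*((-2*x) + 3)) + 4) = 52] LHS = 4·(…); ÷4 both sides. So div: (3*((-2*x) + 3)) + 4 = 13.
Step 2. [(3*((-2*x) + 3)) + 4 = 13] the outer +4 inverts by subtracting 4 ⇒ sub: 3*((-2*x) + 3) = 9.
Step 3. [3*((-2*x) + 3) = 9] leading coefficient 3: divide by 3, so div: (-2*x) + 3 = 3.
Step 4. [(-2*x) + 3 = 3] +3 is outermost — subtract 3 both sides. So sub: -2*x = 0.
Step 5. [-2*x = 0] -2 out front; divide by -2, so div: x = 0.

Answer: x ∈ {0}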